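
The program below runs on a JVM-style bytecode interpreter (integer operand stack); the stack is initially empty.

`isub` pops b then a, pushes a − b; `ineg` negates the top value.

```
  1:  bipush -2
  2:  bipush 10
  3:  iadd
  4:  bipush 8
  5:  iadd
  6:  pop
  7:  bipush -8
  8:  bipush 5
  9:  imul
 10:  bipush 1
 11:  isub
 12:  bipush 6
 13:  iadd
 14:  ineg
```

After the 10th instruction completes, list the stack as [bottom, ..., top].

[-40, 1]

bipush -2 -> [-2]
bipush 10 -> [-2, 10]
iadd      -> [8]
bipush 8  -> [8, 8]
iadd      -> [16]
pop       -> []
bipush -8 -> [-8]
bipush 5  -> [-8, 5]
imul      -> [-40]
bipush 1  -> [-40, 1]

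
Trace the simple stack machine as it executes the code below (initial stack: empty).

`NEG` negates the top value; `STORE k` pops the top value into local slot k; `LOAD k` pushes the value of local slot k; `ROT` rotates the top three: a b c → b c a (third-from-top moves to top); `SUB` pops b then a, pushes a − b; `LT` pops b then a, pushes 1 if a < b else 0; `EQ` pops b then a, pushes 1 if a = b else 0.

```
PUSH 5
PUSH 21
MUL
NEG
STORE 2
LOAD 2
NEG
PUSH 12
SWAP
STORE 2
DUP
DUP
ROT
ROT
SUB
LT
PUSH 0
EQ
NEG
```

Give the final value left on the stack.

PUSH 5   [5]
PUSH 21  [5, 21]
MUL      [105]
NEG      [-105]
STORE 2  []
LOAD 2   [-105]
NEG      [105]
PUSH 12  [105, 12]
SWAP     [12, 105]
STORE 2  [12]
DUP      [12, 12]
DUP      [12, 12, 12]
ROT      [12, 12, 12]
ROT      [12, 12, 12]
SUB      [12, 0]
LT       [0]
PUSH 0   [0, 0]
EQ       [1]
NEG      [-1]

-1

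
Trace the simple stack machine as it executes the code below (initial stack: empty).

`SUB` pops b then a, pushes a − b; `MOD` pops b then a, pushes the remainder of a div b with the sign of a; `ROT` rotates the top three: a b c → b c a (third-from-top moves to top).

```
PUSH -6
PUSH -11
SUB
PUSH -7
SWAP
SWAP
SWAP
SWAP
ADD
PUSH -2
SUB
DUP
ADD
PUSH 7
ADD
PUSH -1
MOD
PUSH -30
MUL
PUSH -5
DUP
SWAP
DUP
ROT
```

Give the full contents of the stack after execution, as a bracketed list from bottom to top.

PUSH -6  -> [-6]
PUSH -11 -> [-6, -11]
SUB      -> [5]
PUSH -7  -> [5, -7]
SWAP     -> [-7, 5]
SWAP     -> [5, -7]
SWAP     -> [-7, 5]
SWAP     -> [5, -7]
ADD      -> [-2]
PUSH -2  -> [-2, -2]
SUB      -> [0]
DUP      -> [0, 0]
ADD      -> [0]
PUSH 7   -> [0, 7]
ADD      -> [7]
PUSH -1  -> [7, -1]
MOD      -> [0]
PUSH -30 -> [0, -30]
MUL      -> [0]
PUSH -5  -> [0, -5]
DUP      -> [0, -5, -5]
SWAP     -> [0, -5, -5]
DUP      -> [0, -5, -5, -5]
ROT      -> [0, -5, -5, -5]

[0, -5, -5, -5]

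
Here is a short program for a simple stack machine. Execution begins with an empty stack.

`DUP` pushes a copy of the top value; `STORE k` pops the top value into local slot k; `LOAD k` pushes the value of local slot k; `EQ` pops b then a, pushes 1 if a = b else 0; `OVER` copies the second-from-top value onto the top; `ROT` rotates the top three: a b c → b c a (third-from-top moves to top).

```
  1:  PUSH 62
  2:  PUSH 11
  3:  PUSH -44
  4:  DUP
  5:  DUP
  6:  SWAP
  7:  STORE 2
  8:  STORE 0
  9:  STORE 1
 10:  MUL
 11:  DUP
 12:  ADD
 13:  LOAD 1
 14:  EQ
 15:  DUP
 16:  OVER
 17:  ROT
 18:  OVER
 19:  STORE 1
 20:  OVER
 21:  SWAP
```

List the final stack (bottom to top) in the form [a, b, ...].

[0, 0, 0, 0]

PUSH 62   62
PUSH 11   62 11
PUSH -44  62 11 -44
DUP       62 11 -44 -44
DUP       62 11 -44 -44 -44
SWAP      62 11 -44 -44 -44
STORE 2   62 11 -44 -44
STORE 0   62 11 -44
STORE 1   62 11
MUL       682
DUP       682 682
ADD       1364
LOAD 1    1364 -44
EQ        0
DUP       0 0
OVER      0 0 0
ROT       0 0 0
OVER      0 0 0 0
STORE 1   0 0 0
OVER      0 0 0 0
SWAP      0 0 0 0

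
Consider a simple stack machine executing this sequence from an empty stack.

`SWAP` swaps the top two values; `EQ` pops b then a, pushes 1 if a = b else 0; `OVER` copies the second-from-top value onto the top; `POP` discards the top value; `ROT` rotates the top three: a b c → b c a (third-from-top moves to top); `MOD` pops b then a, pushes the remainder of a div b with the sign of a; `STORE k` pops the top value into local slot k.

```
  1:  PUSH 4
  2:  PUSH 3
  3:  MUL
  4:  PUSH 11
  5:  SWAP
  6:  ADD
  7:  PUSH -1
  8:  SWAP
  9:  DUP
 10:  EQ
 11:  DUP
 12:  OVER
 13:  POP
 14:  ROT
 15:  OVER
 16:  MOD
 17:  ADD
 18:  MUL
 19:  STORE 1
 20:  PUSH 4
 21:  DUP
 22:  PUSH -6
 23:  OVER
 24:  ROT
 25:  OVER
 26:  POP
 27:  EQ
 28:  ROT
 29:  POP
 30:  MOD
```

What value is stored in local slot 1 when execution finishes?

PUSH 4  : 4
PUSH 3  : 4 3
MUL     : 12
PUSH 11 : 12 11
SWAP    : 11 12
ADD     : 23
PUSH -1 : 23 -1
SWAP    : -1 23
DUP     : -1 23 23
EQ      : -1 1
DUP     : -1 1 1
OVER    : -1 1 1 1
POP     : -1 1 1
ROT     : 1 1 -1
OVER    : 1 1 -1 1
MOD     : 1 1 0
ADD     : 1 1
MUL     : 1
STORE 1 : (empty)
PUSH 4  : 4
DUP     : 4 4
PUSH -6 : 4 4 -6
OVER    : 4 4 -6 4
ROT     : 4 -6 4 4
OVER    : 4 -6 4 4 4
POP     : 4 -6 4 4
EQ      : 4 -6 1
ROT     : -6 1 4
POP     : -6 1
MOD     : 0

1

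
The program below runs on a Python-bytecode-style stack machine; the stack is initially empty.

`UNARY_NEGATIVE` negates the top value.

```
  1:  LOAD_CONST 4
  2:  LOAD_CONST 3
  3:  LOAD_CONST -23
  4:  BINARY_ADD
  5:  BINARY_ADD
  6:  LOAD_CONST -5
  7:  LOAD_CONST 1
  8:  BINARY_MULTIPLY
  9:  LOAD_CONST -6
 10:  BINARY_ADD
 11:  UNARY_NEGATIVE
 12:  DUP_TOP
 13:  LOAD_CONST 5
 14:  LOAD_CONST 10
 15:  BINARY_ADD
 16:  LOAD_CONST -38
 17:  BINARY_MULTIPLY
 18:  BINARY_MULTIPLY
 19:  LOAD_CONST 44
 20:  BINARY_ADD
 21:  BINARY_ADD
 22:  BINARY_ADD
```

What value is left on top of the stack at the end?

LOAD_CONST 4     4
LOAD_CONST 3     4 3
LOAD_CONST -23   4 3 -23
BINARY_ADD       4 -20
BINARY_ADD       -16
LOAD_CONST -5    -16 -5
LOAD_CONST 1     -16 -5 1
BINARY_MULTIPLY  -16 -5
LOAD_CONST -6    -16 -5 -6
BINARY_ADD       -16 -11
UNARY_NEGATIVE   -16 11
DUP_TOP          -16 11 11
LOAD_CONST 5     -16 11 11 5
LOAD_CONST 10    -16 11 11 5 10
BINARY_ADD       -16 11 11 15
LOAD_CONST -38   -16 11 11 15 -38
BINARY_MULTIPLY  -16 11 11 -570
BINARY_MULTIPLY  -16 11 -6270
LOAD_CONST 44    -16 11 -6270 44
BINARY_ADD       -16 11 -6226
BINARY_ADD       -16 -6215
BINARY_ADD       -6231

-6231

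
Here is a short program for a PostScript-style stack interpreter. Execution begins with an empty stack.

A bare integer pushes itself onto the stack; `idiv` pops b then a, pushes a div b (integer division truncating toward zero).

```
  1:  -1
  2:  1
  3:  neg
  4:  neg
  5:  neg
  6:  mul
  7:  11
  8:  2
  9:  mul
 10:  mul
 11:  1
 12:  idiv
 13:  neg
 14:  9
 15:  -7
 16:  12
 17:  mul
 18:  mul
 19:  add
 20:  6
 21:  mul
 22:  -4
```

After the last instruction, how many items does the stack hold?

-1   : [-1]
1    : [-1, 1]
neg  : [-1, -1]
neg  : [-1, 1]
neg  : [-1, -1]
mul  : [1]
11   : [1, 11]
2    : [1, 11, 2]
mul  : [1, 22]
mul  : [22]
1    : [22, 1]
idiv : [22]
neg  : [-22]
9    : [-22, 9]
-7   : [-22, 9, -7]
12   : [-22, 9, -7, 12]
mul  : [-22, 9, -84]
mul  : [-22, -756]
add  : [-778]
6    : [-778, 6]
mul  : [-4668]
-4   : [-4668, -4]

2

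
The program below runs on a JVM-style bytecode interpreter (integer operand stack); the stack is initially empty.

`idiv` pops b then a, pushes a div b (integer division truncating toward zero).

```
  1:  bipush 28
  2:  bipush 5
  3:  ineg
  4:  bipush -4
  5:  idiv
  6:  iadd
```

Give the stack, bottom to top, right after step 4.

[28, -5, -4]

bipush 28 : [28]
bipush 5  : [28, 5]
ineg      : [28, -5]
bipush -4 : [28, -5, -4]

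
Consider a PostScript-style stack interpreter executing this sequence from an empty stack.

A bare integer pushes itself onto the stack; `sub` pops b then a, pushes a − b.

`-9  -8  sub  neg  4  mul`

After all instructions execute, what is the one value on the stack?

4

-9  : -9
-8  : -9 -8
sub : -1
neg : 1
4   : 1 4
mul : 4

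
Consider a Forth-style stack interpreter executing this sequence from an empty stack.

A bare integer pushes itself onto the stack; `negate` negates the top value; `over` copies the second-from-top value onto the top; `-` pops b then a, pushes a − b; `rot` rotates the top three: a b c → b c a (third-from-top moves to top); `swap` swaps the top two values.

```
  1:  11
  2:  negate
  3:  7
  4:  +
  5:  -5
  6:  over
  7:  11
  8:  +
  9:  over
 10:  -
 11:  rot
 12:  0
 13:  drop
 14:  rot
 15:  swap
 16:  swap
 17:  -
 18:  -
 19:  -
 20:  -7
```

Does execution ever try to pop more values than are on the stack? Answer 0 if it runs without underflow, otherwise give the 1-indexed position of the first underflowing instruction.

11      11
negate  -11
7       -11 7
+       -4
-5      -4 -5
over    -4 -5 -4
11      -4 -5 -4 11
+       -4 -5 7
over    -4 -5 7 -5
-       -4 -5 12
rot     -5 12 -4
0       -5 12 -4 0
drop    -5 12 -4
rot     12 -4 -5
swap    12 -5 -4
swap    12 -4 -5
-       12 1
-       11
-  — needs 2 operands, stack has 1 → underflow

19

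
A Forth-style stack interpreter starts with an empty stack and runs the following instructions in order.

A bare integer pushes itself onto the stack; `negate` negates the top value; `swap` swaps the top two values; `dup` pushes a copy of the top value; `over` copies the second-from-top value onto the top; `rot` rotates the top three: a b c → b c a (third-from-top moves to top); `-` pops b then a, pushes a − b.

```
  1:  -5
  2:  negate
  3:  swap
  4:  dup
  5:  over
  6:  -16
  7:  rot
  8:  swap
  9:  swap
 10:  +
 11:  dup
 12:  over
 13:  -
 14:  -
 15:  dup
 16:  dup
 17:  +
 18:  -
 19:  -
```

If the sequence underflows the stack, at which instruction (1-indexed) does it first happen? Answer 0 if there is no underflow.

3

-5      [-5]
negate  [5]
swap  — needs 2 operands, stack has 1 → underflow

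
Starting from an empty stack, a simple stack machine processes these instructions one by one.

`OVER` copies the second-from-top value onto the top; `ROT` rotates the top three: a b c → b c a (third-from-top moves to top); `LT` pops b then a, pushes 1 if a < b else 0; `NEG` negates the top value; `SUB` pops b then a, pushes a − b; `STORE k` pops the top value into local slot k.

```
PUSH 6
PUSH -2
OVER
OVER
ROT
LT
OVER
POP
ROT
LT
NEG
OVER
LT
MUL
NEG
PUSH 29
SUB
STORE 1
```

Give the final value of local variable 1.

PUSH 6  -> 6
PUSH -2 -> 6 -2
OVER    -> 6 -2 6
OVER    -> 6 -2 6 -2
ROT     -> 6 6 -2 -2
LT      -> 6 6 0
OVER    -> 6 6 0 6
POP     -> 6 6 0
ROT     -> 6 0 6
LT      -> 6 1
NEG     -> 6 -1
OVER    -> 6 -1 6
LT      -> 6 1
MUL     -> 6
NEG     -> -6
PUSH 29 -> -6 29
SUB     -> -35
STORE 1 -> (empty)

-35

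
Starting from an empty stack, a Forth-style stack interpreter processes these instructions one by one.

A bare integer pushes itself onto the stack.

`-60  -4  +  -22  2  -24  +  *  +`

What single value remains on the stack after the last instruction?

420

-60 : [-60]
-4  : [-60, -4]
+   : [-64]
-22 : [-64, -22]
2   : [-64, -22, 2]
-24 : [-64, -22, 2, -24]
+   : [-64, -22, -22]
*   : [-64, 484]
+   : [420]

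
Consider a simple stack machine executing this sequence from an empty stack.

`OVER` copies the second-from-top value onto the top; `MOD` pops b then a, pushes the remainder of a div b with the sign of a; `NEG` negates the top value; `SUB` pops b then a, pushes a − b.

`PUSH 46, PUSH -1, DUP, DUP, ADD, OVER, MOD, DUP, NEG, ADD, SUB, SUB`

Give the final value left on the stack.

47

PUSH 46 → [46]
PUSH -1 → [46, -1]
DUP     → [46, -1, -1]
DUP     → [46, -1, -1, -1]
ADD     → [46, -1, -2]
OVER    → [46, -1, -2, -1]
MOD     → [46, -1, 0]
DUP     → [46, -1, 0, 0]
NEG     → [46, -1, 0, 0]
ADD     → [46, -1, 0]
SUB     → [46, -1]
SUB     → [47]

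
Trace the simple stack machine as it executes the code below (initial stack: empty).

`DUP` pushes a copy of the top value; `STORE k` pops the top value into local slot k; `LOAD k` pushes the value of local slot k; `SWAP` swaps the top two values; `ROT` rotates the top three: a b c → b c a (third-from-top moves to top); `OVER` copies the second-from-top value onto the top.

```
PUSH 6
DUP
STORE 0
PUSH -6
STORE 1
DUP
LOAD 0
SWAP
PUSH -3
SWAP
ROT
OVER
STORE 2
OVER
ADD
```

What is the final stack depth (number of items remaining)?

4

PUSH 6  : 6
DUP     : 6 6
STORE 0 : 6
PUSH -6 : 6 -6
STORE 1 : 6
DUP     : 6 6
LOAD 0  : 6 6 6
SWAP    : 6 6 6
PUSH -3 : 6 6 6 -3
SWAP    : 6 6 -3 6
ROT     : 6 -3 6 6
OVER    : 6 -3 6 6 6
STORE 2 : 6 -3 6 6
OVER    : 6 -3 6 6 6
ADD     : 6 -3 6 12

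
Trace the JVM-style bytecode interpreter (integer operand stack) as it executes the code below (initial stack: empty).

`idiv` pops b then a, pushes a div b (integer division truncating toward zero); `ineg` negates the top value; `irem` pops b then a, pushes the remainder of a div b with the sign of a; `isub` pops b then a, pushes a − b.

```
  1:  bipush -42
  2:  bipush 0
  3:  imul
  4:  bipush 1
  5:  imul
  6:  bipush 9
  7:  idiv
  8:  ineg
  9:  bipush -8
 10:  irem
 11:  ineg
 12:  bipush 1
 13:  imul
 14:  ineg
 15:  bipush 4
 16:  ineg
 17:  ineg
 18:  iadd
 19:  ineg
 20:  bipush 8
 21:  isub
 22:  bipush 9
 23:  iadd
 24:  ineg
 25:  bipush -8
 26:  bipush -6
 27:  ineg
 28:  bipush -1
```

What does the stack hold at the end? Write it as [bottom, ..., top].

[3, -8, 6, -1]

bipush -42 → -42
bipush 0   → -42 0
imul       → 0
bipush 1   → 0 1
imul       → 0
bipush 9   → 0 9
idiv       → 0
ineg       → 0
bipush -8  → 0 -8
irem       → 0
ineg       → 0
bipush 1   → 0 1
imul       → 0
ineg       → 0
bipush 4   → 0 4
ineg       → 0 -4
ineg       → 0 4
iadd       → 4
ineg       → -4
bipush 8   → -4 8
isub       → -12
bipush 9   → -12 9
iadd       → -3
ineg       → 3
bipush -8  → 3 -8
bipush -6  → 3 -8 -6
ineg       → 3 -8 6
bipush -1  → 3 -8 6 -1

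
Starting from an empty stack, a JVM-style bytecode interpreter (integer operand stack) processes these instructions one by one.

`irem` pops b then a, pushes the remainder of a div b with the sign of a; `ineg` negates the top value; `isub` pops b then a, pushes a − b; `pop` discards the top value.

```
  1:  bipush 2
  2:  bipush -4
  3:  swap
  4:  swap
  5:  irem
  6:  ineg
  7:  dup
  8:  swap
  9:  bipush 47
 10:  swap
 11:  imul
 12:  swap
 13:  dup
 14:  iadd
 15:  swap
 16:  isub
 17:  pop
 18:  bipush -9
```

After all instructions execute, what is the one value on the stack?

-9

bipush 2  → [2]
bipush -4 → [2, -4]
swap      → [-4, 2]
swap      → [2, -4]
irem      → [2]
ineg      → [-2]
dup       → [-2, -2]
swap      → [-2, -2]
bipush 47 → [-2, -2, 47]
swap      → [-2, 47, -2]
imul      → [-2, -94]
swap      → [-94, -2]
dup       → [-94, -2, -2]
iadd      → [-94, -4]
swap      → [-4, -94]
isub      → [90]
pop       → []
bipush -9 → [-9]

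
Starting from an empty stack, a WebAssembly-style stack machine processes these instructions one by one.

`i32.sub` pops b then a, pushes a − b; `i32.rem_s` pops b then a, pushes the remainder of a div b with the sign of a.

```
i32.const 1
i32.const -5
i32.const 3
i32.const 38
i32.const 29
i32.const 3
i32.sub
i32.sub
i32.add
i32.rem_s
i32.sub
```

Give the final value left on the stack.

i32.const 1  -> [1]
i32.const -5 -> [1, -5]
i32.const 3  -> [1, -5, 3]
i32.const 38 -> [1, -5, 3, 38]
i32.const 29 -> [1, -5, 3, 38, 29]
i32.const 3  -> [1, -5, 3, 38, 29, 3]
i32.sub      -> [1, -5, 3, 38, 26]
i32.sub      -> [1, -5, 3, 12]
i32.add      -> [1, -5, 15]
i32.rem_s    -> [1, -5]
i32.sub      -> [6]

6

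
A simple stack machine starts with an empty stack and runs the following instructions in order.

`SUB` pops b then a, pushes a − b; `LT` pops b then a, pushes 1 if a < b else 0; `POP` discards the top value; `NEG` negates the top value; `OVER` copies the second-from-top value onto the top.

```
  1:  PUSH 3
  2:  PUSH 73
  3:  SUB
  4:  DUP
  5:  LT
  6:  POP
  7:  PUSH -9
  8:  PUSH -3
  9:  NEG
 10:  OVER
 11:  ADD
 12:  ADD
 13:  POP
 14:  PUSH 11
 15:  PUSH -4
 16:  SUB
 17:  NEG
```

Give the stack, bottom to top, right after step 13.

[]

PUSH 3   [3]
PUSH 73  [3, 73]
SUB      [-70]
DUP      [-70, -70]
LT       [0]
POP      []
PUSH -9  [-9]
PUSH -3  [-9, -3]
NEG      [-9, 3]
OVER     [-9, 3, -9]
ADD      [-9, -6]
ADD      [-15]
POP      []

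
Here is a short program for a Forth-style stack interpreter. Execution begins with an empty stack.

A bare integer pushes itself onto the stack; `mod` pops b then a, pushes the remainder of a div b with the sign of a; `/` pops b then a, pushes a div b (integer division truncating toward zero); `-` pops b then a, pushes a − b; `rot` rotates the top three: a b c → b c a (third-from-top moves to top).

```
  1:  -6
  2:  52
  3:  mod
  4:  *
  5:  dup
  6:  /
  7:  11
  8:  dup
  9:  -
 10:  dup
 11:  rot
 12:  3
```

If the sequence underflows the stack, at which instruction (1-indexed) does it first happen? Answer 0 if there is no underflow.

4

-6  : [-6]
52  : [-6, 52]
mod : [-6]
*  — needs 2 operands, stack has 1 → underflow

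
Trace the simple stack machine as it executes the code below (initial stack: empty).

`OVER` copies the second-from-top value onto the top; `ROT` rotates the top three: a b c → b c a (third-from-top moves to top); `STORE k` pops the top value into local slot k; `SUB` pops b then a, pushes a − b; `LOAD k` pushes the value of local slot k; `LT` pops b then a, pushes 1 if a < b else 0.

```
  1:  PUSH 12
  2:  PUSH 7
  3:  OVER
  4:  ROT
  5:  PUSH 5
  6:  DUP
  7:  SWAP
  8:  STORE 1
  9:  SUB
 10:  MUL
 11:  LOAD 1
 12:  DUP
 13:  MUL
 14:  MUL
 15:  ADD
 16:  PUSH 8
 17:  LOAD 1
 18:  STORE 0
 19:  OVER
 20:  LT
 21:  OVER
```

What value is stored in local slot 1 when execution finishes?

5

PUSH 12 : 12
PUSH 7  : 12 7
OVER    : 12 7 12
ROT     : 7 12 12
PUSH 5  : 7 12 12 5
DUP     : 7 12 12 5 5
SWAP    : 7 12 12 5 5
STORE 1 : 7 12 12 5
SUB     : 7 12 7
MUL     : 7 84
LOAD 1  : 7 84 5
DUP     : 7 84 5 5
MUL     : 7 84 25
MUL     : 7 2100
ADD     : 2107
PUSH 8  : 2107 8
LOAD 1  : 2107 8 5
STORE 0 : 2107 8
OVER    : 2107 8 2107
LT      : 2107 1
OVER    : 2107 1 2107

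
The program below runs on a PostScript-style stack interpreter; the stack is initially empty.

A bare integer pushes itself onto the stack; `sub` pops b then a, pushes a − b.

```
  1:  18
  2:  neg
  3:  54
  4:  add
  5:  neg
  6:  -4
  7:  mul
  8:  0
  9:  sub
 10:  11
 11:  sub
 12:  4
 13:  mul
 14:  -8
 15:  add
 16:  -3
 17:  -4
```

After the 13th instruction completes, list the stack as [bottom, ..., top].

18  → [18]
neg → [-18]
54  → [-18, 54]
add → [36]
neg → [-36]
-4  → [-36, -4]
mul → [144]
0   → [144, 0]
sub → [144]
11  → [144, 11]
sub → [133]
4   → [133, 4]
mul → [532]

[532]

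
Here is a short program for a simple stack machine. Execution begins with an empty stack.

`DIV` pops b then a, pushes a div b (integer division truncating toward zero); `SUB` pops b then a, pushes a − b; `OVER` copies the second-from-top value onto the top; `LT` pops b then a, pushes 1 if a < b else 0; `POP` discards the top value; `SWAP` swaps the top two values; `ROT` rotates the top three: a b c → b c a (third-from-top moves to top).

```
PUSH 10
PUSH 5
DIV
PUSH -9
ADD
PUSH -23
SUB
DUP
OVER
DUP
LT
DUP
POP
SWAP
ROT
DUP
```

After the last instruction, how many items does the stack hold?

PUSH 10   [10]
PUSH 5    [10, 5]
DIV       [2]
PUSH -9   [2, -9]
ADD       [-7]
PUSH -23  [-7, -23]
SUB       [16]
DUP       [16, 16]
OVER      [16, 16, 16]
DUP       [16, 16, 16, 16]
LT        [16, 16, 0]
DUP       [16, 16, 0, 0]
POP       [16, 16, 0]
SWAP      [16, 0, 16]
ROT       [0, 16, 16]
DUP       [0, 16, 16, 16]

4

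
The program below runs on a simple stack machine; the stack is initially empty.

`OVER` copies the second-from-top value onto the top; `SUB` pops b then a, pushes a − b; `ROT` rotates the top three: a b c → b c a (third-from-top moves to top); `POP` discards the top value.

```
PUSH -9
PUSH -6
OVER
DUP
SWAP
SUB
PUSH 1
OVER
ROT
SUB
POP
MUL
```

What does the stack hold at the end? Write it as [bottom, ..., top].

[-9, -6]

PUSH -9 : -9
PUSH -6 : -9 -6
OVER    : -9 -6 -9
DUP     : -9 -6 -9 -9
SWAP    : -9 -6 -9 -9
SUB     : -9 -6 0
PUSH 1  : -9 -6 0 1
OVER    : -9 -6 0 1 0
ROT     : -9 -6 1 0 0
SUB     : -9 -6 1 0
POP     : -9 -6 1
MUL     : -9 -6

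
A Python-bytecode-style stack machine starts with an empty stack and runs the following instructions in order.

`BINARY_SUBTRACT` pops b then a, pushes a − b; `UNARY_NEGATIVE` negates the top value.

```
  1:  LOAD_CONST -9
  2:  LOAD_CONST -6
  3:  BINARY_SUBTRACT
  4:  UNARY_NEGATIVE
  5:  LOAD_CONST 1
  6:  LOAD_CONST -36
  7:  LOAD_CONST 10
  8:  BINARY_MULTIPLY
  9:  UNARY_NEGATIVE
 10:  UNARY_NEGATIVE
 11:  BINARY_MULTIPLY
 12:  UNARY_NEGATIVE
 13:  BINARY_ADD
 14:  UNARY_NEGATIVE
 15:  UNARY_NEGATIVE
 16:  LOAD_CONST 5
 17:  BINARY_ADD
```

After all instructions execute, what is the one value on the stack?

368

LOAD_CONST -9   → [-9]
LOAD_CONST -6   → [-9, -6]
BINARY_SUBTRACT → [-3]
UNARY_NEGATIVE  → [3]
LOAD_CONST 1    → [3, 1]
LOAD_CONST -36  → [3, 1, -36]
LOAD_CONST 10   → [3, 1, -36, 10]
BINARY_MULTIPLY → [3, 1, -360]
UNARY_NEGATIVE  → [3, 1, 360]
UNARY_NEGATIVE  → [3, 1, -360]
BINARY_MULTIPLY → [3, -360]
UNARY_NEGATIVE  → [3, 360]
BINARY_ADD      → [363]
UNARY_NEGATIVE  → [-363]
UNARY_NEGATIVE  → [363]
LOAD_CONST 5    → [363, 5]
BINARY_ADD      → [368]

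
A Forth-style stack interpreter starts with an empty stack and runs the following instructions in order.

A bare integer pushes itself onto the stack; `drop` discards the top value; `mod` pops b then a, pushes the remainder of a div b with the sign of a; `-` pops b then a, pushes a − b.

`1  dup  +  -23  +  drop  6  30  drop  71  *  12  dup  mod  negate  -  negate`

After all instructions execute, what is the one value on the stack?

1      → 1
dup    → 1 1
+      → 2
-23    → 2 -23
+      → -21
drop   → (empty)
6      → 6
30     → 6 30
drop   → 6
71     → 6 71
*      → 426
12     → 426 12
dup    → 426 12 12
mod    → 426 0
negate → 426 0
-      → 426
negate → -426

-426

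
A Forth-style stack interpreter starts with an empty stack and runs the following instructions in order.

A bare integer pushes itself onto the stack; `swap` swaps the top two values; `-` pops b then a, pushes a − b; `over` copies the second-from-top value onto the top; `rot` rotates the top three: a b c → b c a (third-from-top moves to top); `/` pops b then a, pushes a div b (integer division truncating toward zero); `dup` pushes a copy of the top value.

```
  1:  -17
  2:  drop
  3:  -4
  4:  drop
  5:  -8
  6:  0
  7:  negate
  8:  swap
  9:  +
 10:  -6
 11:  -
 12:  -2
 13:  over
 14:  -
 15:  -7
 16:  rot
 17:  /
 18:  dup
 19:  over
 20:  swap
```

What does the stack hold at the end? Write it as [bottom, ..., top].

[0, 3, 3, 3]

-17     -17
drop    (empty)
-4      -4
drop    (empty)
-8      -8
0       -8 0
negate  -8 0
swap    0 -8
+       -8
-6      -8 -6
-       -2
-2      -2 -2
over    -2 -2 -2
-       -2 0
-7      -2 0 -7
rot     0 -7 -2
/       0 3
dup     0 3 3
over    0 3 3 3
swap    0 3 3 3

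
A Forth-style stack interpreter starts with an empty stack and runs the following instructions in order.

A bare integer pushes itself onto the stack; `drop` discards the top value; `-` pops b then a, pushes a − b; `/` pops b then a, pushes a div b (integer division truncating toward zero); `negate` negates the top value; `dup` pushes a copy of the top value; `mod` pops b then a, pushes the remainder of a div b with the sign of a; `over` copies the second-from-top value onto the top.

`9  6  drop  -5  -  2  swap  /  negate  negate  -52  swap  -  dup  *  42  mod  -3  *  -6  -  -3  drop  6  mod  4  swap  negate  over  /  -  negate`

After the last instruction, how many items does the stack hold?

9      -> [9]
6      -> [9, 6]
drop   -> [9]
-5     -> [9, -5]
-      -> [14]
2      -> [14, 2]
swap   -> [2, 14]
/      -> [0]
negate -> [0]
negate -> [0]
-52    -> [0, -52]
swap   -> [-52, 0]
-      -> [-52]
dup    -> [-52, -52]
*      -> [2704]
42     -> [2704, 42]
mod    -> [16]
-3     -> [16, -3]
*      -> [-48]
-6     -> [-48, -6]
-      -> [-42]
-3     -> [-42, -3]
drop   -> [-42]
6      -> [-42, 6]
mod    -> [0]
4      -> [0, 4]
swap   -> [4, 0]
negate -> [4, 0]
over   -> [4, 0, 4]
/      -> [4, 0]
-      -> [4]
negate -> [-4]

1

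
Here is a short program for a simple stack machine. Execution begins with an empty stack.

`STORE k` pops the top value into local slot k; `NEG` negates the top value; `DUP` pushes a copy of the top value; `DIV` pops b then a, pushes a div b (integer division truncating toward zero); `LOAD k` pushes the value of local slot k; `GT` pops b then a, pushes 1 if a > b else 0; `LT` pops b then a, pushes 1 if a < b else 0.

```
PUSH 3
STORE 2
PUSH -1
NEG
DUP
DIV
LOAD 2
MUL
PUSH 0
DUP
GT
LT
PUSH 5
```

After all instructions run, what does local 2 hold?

PUSH 3  → [3]
STORE 2 → []
PUSH -1 → [-1]
NEG     → [1]
DUP     → [1, 1]
DIV     → [1]
LOAD 2  → [1, 3]
MUL     → [3]
PUSH 0  → [3, 0]
DUP     → [3, 0, 0]
GT      → [3, 0]
LT      → [0]
PUSH 5  → [0, 5]

3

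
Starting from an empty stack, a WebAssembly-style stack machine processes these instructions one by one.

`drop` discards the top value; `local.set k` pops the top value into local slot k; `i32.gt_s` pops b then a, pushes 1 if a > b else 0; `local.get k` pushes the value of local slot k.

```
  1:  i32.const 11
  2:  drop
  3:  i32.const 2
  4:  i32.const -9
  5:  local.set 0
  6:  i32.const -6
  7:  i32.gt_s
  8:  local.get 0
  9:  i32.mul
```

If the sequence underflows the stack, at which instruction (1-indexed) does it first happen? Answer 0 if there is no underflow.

i32.const 11  11
drop          (empty)
i32.const 2   2
i32.const -9  2 -9
local.set 0   2
i32.const -6  2 -6
i32.gt_s      1
local.get 0   1 -9
i32.mul       -9

0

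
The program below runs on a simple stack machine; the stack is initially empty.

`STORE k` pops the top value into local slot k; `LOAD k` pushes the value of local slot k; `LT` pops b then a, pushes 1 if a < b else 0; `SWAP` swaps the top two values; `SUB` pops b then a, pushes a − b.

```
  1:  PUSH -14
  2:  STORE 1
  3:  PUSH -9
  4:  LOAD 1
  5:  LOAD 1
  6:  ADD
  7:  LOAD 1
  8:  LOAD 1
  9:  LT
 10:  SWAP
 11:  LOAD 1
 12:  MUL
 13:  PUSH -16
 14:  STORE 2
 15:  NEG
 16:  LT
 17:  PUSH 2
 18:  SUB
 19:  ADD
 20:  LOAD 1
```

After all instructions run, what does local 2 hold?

-16

PUSH -14 : [-14]
STORE 1  : []
PUSH -9  : [-9]
LOAD 1   : [-9, -14]
LOAD 1   : [-9, -14, -14]
ADD      : [-9, -28]
LOAD 1   : [-9, -28, -14]
LOAD 1   : [-9, -28, -14, -14]
LT       : [-9, -28, 0]
SWAP     : [-9, 0, -28]
LOAD 1   : [-9, 0, -28, -14]
MUL      : [-9, 0, 392]
PUSH -16 : [-9, 0, 392, -16]
STORE 2  : [-9, 0, 392]
NEG      : [-9, 0, -392]
LT       : [-9, 0]
PUSH 2   : [-9, 0, 2]
SUB      : [-9, -2]
ADD      : [-11]
LOAD 1   : [-11, -14]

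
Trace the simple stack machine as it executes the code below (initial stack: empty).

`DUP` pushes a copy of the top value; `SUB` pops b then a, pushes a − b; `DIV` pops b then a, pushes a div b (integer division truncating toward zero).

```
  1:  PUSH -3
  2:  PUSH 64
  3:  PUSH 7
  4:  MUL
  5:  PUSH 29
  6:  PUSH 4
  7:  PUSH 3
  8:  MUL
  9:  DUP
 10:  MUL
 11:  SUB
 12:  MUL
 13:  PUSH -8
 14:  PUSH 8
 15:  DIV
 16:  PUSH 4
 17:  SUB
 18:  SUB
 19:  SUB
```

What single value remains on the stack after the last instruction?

PUSH -3 → [-3]
PUSH 64 → [-3, 64]
PUSH 7  → [-3, 64, 7]
MUL     → [-3, 448]
PUSH 29 → [-3, 448, 29]
PUSH 4  → [-3, 448, 29, 4]
PUSH 3  → [-3, 448, 29, 4, 3]
MUL     → [-3, 448, 29, 12]
DUP     → [-3, 448, 29, 12, 12]
MUL     → [-3, 448, 29, 144]
SUB     → [-3, 448, -115]
MUL     → [-3, -51520]
PUSH -8 → [-3, -51520, -8]
PUSH 8  → [-3, -51520, -8, 8]
DIV     → [-3, -51520, -1]
PUSH 4  → [-3, -51520, -1, 4]
SUB     → [-3, -51520, -5]
SUB     → [-3, -51515]
SUB     → [51512]

51512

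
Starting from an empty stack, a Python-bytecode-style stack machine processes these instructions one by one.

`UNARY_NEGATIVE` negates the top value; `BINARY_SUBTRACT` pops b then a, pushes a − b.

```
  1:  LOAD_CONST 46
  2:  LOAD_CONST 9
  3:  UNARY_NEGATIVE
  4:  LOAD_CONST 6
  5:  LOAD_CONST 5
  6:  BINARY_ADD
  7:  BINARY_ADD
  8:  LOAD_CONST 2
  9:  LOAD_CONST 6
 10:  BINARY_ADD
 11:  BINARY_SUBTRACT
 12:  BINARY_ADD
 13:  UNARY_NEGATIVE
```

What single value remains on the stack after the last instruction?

-40

LOAD_CONST 46   : 46
LOAD_CONST 9    : 46 9
UNARY_NEGATIVE  : 46 -9
LOAD_CONST 6    : 46 -9 6
LOAD_CONST 5    : 46 -9 6 5
BINARY_ADD      : 46 -9 11
BINARY_ADD      : 46 2
LOAD_CONST 2    : 46 2 2
LOAD_CONST 6    : 46 2 2 6
BINARY_ADD      : 46 2 8
BINARY_SUBTRACT : 46 -6
BINARY_ADD      : 40
UNARY_NEGATIVE  : -40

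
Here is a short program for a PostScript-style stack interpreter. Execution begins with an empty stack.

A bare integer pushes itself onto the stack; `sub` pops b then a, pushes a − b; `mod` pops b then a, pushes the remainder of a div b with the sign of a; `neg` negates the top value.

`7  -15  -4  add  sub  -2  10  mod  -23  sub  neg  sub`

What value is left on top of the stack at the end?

7   -> 7
-15 -> 7 -15
-4  -> 7 -15 -4
add -> 7 -19
sub -> 26
-2  -> 26 -2
10  -> 26 -2 10
mod -> 26 -2
-23 -> 26 -2 -23
sub -> 26 21
neg -> 26 -21
sub -> 47

47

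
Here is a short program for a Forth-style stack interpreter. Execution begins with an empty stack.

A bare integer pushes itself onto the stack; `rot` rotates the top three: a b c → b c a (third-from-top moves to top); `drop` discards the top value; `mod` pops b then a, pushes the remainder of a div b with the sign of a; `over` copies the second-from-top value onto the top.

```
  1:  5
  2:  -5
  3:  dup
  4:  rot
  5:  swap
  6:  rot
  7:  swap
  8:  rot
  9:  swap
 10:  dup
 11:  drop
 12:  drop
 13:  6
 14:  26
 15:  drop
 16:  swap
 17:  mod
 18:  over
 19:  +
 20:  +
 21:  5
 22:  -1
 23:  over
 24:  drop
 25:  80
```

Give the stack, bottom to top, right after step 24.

[-9, 5, -1]

5    → 5
-5   → 5 -5
dup  → 5 -5 -5
rot  → -5 -5 5
swap → -5 5 -5
rot  → 5 -5 -5
swap → 5 -5 -5
rot  → -5 -5 5
swap → -5 5 -5
dup  → -5 5 -5 -5
drop → -5 5 -5
drop → -5 5
6    → -5 5 6
26   → -5 5 6 26
drop → -5 5 6
swap → -5 6 5
mod  → -5 1
over → -5 1 -5
+    → -5 -4
+    → -9
5    → -9 5
-1   → -9 5 -1
over → -9 5 -1 5
drop → -9 5 -1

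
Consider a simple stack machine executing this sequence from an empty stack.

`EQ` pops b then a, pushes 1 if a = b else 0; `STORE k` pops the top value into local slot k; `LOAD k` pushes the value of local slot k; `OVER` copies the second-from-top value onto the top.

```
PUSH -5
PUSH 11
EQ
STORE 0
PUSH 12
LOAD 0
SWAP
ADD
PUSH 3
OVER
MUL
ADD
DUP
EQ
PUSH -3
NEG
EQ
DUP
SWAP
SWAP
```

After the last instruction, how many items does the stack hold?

PUSH -5 : -5
PUSH 11 : -5 11
EQ      : 0
STORE 0 : (empty)
PUSH 12 : 12
LOAD 0  : 12 0
SWAP    : 0 12
ADD     : 12
PUSH 3  : 12 3
OVER    : 12 3 12
MUL     : 12 36
ADD     : 48
DUP     : 48 48
EQ      : 1
PUSH -3 : 1 -3
NEG     : 1 3
EQ      : 0
DUP     : 0 0
SWAP    : 0 0
SWAP    : 0 0

2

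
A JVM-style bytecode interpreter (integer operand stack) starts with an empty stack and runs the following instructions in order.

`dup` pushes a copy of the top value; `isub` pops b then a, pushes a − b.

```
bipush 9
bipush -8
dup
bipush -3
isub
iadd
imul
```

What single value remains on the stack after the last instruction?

bipush 9  → 9
bipush -8 → 9 -8
dup       → 9 -8 -8
bipush -3 → 9 -8 -8 -3
isub      → 9 -8 -5
iadd      → 9 -13
imul      → -117

-117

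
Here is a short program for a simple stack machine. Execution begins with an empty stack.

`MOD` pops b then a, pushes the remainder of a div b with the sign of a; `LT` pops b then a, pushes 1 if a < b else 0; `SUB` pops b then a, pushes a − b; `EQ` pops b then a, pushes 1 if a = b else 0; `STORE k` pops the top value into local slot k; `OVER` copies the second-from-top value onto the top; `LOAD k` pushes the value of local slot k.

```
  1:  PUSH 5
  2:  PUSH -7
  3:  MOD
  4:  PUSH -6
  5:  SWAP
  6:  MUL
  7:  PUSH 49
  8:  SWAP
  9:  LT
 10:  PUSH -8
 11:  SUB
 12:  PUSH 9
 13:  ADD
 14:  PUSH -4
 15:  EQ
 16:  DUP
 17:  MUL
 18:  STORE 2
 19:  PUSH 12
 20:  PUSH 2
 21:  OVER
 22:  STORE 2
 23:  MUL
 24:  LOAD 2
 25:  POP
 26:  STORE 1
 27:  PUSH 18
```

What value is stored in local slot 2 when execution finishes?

12

PUSH 5   [5]
PUSH -7  [5, -7]
MOD      [5]
PUSH -6  [5, -6]
SWAP     [-6, 5]
MUL      [-30]
PUSH 49  [-30, 49]
SWAP     [49, -30]
LT       [0]
PUSH -8  [0, -8]
SUB      [8]
PUSH 9   [8, 9]
ADD      [17]
PUSH -4  [17, -4]
EQ       [0]
DUP      [0, 0]
MUL      [0]
STORE 2  []
PUSH 12  [12]
PUSH 2   [12, 2]
OVER     [12, 2, 12]
STORE 2  [12, 2]
MUL      [24]
LOAD 2   [24, 12]
POP      [24]
STORE 1  []
PUSH 18  [18]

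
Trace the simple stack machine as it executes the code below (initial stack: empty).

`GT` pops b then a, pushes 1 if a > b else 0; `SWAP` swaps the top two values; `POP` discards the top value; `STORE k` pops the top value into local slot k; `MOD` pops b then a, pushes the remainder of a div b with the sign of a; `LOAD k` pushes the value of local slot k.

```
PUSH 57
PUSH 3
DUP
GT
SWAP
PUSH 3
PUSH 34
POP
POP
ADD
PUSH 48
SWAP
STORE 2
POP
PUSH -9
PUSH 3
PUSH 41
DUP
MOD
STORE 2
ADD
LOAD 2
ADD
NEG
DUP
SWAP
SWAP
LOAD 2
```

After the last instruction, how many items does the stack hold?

PUSH 57 -> [57]
PUSH 3  -> [57, 3]
DUP     -> [57, 3, 3]
GT      -> [57, 0]
SWAP    -> [0, 57]
PUSH 3  -> [0, 57, 3]
PUSH 34 -> [0, 57, 3, 34]
POP     -> [0, 57, 3]
POP     -> [0, 57]
ADD     -> [57]
PUSH 48 -> [57, 48]
SWAP    -> [48, 57]
STORE 2 -> [48]
POP     -> []
PUSH -9 -> [-9]
PUSH 3  -> [-9, 3]
PUSH 41 -> [-9, 3, 41]
DUP     -> [-9, 3, 41, 41]
MOD     -> [-9, 3, 0]
STORE 2 -> [-9, 3]
ADD     -> [-6]
LOAD 2  -> [-6, 0]
ADD     -> [-6]
NEG     -> [6]
DUP     -> [6, 6]
SWAP    -> [6, 6]
SWAP    -> [6, 6]
LOAD 2  -> [6, 6, 0]

3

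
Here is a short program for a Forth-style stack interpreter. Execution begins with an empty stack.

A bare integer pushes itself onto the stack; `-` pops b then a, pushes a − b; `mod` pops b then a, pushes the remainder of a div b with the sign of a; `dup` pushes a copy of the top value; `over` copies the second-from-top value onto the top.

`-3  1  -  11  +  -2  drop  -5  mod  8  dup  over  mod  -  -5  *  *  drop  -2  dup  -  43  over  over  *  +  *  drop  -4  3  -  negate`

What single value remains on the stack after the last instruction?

-3     : -3
1      : -3 1
-      : -4
11     : -4 11
+      : 7
-2     : 7 -2
drop   : 7
-5     : 7 -5
mod    : 2
8      : 2 8
dup    : 2 8 8
over   : 2 8 8 8
mod    : 2 8 0
-      : 2 8
-5     : 2 8 -5
*      : 2 -40
*      : -80
drop   : (empty)
-2     : -2
dup    : -2 -2
-      : 0
43     : 0 43
over   : 0 43 0
over   : 0 43 0 43
*      : 0 43 0
+      : 0 43
*      : 0
drop   : (empty)
-4     : -4
3      : -4 3
-      : -7
negate : 7

7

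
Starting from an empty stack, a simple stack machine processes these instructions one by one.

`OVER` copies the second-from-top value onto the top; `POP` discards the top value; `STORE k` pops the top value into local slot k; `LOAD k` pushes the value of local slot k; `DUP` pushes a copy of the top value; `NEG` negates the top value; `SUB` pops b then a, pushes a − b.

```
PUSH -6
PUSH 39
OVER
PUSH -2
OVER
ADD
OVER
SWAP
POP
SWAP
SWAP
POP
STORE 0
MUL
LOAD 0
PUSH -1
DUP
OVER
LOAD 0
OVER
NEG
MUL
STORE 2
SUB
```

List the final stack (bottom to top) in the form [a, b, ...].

[-234, -6, -1, 0]

PUSH -6  -6
PUSH 39  -6 39
OVER     -6 39 -6
PUSH -2  -6 39 -6 -2
OVER     -6 39 -6 -2 -6
ADD      -6 39 -6 -8
OVER     -6 39 -6 -8 -6
SWAP     -6 39 -6 -6 -8
POP      -6 39 -6 -6
SWAP     -6 39 -6 -6
SWAP     -6 39 -6 -6
POP      -6 39 -6
STORE 0  -6 39
MUL      -234
LOAD 0   -234 -6
PUSH -1  -234 -6 -1
DUP      -234 -6 -1 -1
OVER     -234 -6 -1 -1 -1
LOAD 0   -234 -6 -1 -1 -1 -6
OVER     -234 -6 -1 -1 -1 -6 -1
NEG      -234 -6 -1 -1 -1 -6 1
MUL      -234 -6 -1 -1 -1 -6
STORE 2  -234 -6 -1 -1 -1
SUB      -234 -6 -1 0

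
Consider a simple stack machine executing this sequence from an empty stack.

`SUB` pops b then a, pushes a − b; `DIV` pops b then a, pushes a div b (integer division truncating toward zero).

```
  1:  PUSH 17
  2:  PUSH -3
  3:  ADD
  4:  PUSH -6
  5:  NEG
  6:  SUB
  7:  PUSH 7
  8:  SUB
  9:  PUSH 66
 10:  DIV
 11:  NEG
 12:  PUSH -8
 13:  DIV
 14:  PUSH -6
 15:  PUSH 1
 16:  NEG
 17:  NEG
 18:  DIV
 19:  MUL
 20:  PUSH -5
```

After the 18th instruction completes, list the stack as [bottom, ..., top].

PUSH 17 → [17]
PUSH -3 → [17, -3]
ADD     → [14]
PUSH -6 → [14, -6]
NEG     → [14, 6]
SUB     → [8]
PUSH 7  → [8, 7]
SUB     → [1]
PUSH 66 → [1, 66]
DIV     → [0]
NEG     → [0]
PUSH -8 → [0, -8]
DIV     → [0]
PUSH -6 → [0, -6]
PUSH 1  → [0, -6, 1]
NEG     → [0, -6, -1]
NEG     → [0, -6, 1]
DIV     → [0, -6]

[0, -6]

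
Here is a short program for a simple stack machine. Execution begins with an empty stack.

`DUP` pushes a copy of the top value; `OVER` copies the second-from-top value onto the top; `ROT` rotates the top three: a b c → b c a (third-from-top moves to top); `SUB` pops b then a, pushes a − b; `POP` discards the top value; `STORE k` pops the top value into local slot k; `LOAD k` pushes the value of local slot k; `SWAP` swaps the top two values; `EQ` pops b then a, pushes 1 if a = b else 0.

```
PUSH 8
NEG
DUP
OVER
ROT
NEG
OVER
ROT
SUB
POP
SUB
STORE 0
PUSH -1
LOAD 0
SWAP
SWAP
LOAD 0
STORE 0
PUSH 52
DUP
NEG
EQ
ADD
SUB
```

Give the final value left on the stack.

15

PUSH 8  -> [8]
NEG     -> [-8]
DUP     -> [-8, -8]
OVER    -> [-8, -8, -8]
ROT     -> [-8, -8, -8]
NEG     -> [-8, -8, 8]
OVER    -> [-8, -8, 8, -8]
ROT     -> [-8, 8, -8, -8]
SUB     -> [-8, 8, 0]
POP     -> [-8, 8]
SUB     -> [-16]
STORE 0 -> []
PUSH -1 -> [-1]
LOAD 0  -> [-1, -16]
SWAP    -> [-16, -1]
SWAP    -> [-1, -16]
LOAD 0  -> [-1, -16, -16]
STORE 0 -> [-1, -16]
PUSH 52 -> [-1, -16, 52]
DUP     -> [-1, -16, 52, 52]
NEG     -> [-1, -16, 52, -52]
EQ      -> [-1, -16, 0]
ADD     -> [-1, -16]
SUB     -> [15]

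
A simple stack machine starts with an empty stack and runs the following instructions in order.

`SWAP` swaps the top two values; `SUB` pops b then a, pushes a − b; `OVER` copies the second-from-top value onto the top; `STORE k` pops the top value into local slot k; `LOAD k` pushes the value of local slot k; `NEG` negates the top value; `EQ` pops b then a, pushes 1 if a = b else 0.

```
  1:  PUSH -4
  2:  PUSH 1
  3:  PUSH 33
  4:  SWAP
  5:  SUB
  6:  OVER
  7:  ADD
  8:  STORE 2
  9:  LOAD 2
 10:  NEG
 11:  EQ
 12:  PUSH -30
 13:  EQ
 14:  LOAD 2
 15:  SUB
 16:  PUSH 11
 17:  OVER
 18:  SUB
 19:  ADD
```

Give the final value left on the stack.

PUSH -4  → [-4]
PUSH 1   → [-4, 1]
PUSH 33  → [-4, 1, 33]
SWAP     → [-4, 33, 1]
SUB      → [-4, 32]
OVER     → [-4, 32, -4]
ADD      → [-4, 28]
STORE 2  → [-4]
LOAD 2   → [-4, 28]
NEG      → [-4, -28]
EQ       → [0]
PUSH -30 → [0, -30]
EQ       → [0]
LOAD 2   → [0, 28]
SUB      → [-28]
PUSH 11  → [-28, 11]
OVER     → [-28, 11, -28]
SUB      → [-28, 39]
ADD      → [11]

11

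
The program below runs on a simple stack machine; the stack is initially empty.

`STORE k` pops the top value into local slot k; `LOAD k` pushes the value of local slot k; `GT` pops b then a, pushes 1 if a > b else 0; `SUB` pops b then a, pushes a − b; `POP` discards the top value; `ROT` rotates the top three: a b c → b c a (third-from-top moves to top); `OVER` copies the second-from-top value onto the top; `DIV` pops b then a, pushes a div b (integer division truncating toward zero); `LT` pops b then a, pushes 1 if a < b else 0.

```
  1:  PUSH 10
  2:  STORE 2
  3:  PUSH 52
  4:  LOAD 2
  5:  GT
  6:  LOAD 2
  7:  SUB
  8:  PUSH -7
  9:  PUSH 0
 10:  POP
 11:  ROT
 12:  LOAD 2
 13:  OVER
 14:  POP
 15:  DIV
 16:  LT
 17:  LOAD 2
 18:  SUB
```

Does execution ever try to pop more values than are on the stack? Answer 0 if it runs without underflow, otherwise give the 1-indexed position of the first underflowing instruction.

11

PUSH 10  [10]
STORE 2  []
PUSH 52  [52]
LOAD 2   [52, 10]
GT       [1]
LOAD 2   [1, 10]
SUB      [-9]
PUSH -7  [-9, -7]
PUSH 0   [-9, -7, 0]
POP      [-9, -7]
ROT  — needs 3 operands, stack has 2 → underflow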